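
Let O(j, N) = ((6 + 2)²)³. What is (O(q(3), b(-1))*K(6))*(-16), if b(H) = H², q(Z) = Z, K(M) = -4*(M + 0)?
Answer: 100663296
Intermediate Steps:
K(M) = -4*M
O(j, N) = 262144 (O(j, N) = (8²)³ = 64³ = 262144)
(O(q(3), b(-1))*K(6))*(-16) = (262144*(-4*6))*(-16) = (262144*(-24))*(-16) = -6291456*(-16) = 100663296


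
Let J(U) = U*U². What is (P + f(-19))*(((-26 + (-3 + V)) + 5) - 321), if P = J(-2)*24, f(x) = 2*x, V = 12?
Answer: 76590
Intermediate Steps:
J(U) = U³
P = -192 (P = (-2)³*24 = -8*24 = -192)
(P + f(-19))*(((-26 + (-3 + V)) + 5) - 321) = (-192 + 2*(-19))*(((-26 + (-3 + 12)) + 5) - 321) = (-192 - 38)*(((-26 + 9) + 5) - 321) = -230*((-17 + 5) - 321) = -230*(-12 - 321) = -230*(-333) = 76590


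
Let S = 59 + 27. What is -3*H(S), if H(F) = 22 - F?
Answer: 192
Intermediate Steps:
S = 86
-3*H(S) = -3*(22 - 1*86) = -3*(22 - 86) = -3*(-64) = 192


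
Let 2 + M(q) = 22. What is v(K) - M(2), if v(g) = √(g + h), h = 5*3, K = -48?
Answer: -20 + I*√33 ≈ -20.0 + 5.7446*I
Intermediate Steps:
M(q) = 20 (M(q) = -2 + 22 = 20)
h = 15
v(g) = √(15 + g) (v(g) = √(g + 15) = √(15 + g))
v(K) - M(2) = √(15 - 48) - 1*20 = √(-33) - 20 = I*√33 - 20 = -20 + I*√33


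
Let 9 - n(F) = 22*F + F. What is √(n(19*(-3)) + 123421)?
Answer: √124741 ≈ 353.19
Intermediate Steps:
n(F) = 9 - 23*F (n(F) = 9 - (22*F + F) = 9 - 23*F)
√(n(19*(-3)) + 123421) = √((9 - 437*(-3)) + 123421) = √((9 - 23*(-57)) + 123421) = √((9 + 1311) + 123421) = √(1320 + 123421) = √124741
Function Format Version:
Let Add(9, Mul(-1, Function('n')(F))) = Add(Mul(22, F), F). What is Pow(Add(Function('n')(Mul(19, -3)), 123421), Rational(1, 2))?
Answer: Pow(124741, Rational(1, 2)) ≈ 353.19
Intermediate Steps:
Function('n')(F) = Add(9, Mul(-23, F)) (Function('n')(F) = Add(9, Mul(-1, Add(Mul(22, F), F))) = Add(9, Mul(-1, Mul(23, F))) = Add(9, Mul(-23, F)))
Pow(Add(Function('n')(Mul(19, -3)), 123421), Rational(1, 2)) = Pow(Add(Add(9, Mul(-23, Mul(19, -3))), 123421), Rational(1, 2)) = Pow(Add(Add(9, Mul(-23, -57)), 123421), Rational(1, 2)) = Pow(Add(Add(9, 1311), 123421), Rational(1, 2)) = Pow(Add(1320, 123421), Rational(1, 2)) = Pow(124741, Rational(1, 2))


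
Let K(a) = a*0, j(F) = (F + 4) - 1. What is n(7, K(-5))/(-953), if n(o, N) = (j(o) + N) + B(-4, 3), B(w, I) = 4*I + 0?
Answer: -22/953 ≈ -0.023085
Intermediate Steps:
B(w, I) = 4*I
j(F) = 3 + F (j(F) = (4 + F) - 1 = 3 + F)
K(a) = 0
n(o, N) = 15 + N + o (n(o, N) = ((3 + o) + N) + 4*3 = (3 + N + o) + 12 = 15 + N + o)
n(7, K(-5))/(-953) = (15 + 0 + 7)/(-953) = 22*(-1/953) = -22/953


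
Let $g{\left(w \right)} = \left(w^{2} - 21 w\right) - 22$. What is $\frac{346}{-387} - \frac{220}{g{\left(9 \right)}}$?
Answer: $\frac{4016}{5031} \approx 0.79825$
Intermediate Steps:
$g{\left(w \right)} = -22 + w^{2} - 21 w$
$\frac{346}{-387} - \frac{220}{g{\left(9 \right)}} = \frac{346}{-387} - \frac{220}{-22 + 9^{2} - 189} = 346 \left(- \frac{1}{387}\right) - \frac{220}{-22 + 81 - 189} = - \frac{346}{387} - \frac{220}{-130} = - \frac{346}{387} - - \frac{22}{13} = - \frac{346}{387} + \frac{22}{13} = \frac{4016}{5031}$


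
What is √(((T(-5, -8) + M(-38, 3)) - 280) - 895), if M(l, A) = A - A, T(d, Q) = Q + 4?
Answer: 3*I*√131 ≈ 34.337*I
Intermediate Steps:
T(d, Q) = 4 + Q
M(l, A) = 0
√(((T(-5, -8) + M(-38, 3)) - 280) - 895) = √((((4 - 8) + 0) - 280) - 895) = √(((-4 + 0) - 280) - 895) = √((-4 - 280) - 895) = √(-284 - 895) = √(-1179) = 3*I*√131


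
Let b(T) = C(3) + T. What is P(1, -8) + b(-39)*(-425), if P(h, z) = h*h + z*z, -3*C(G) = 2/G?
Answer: 150610/9 ≈ 16734.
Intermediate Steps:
C(G) = -2/(3*G)
P(h, z) = h² + z²
b(T) = -2/9 + T (b(T) = -⅔/3 + T = -⅔*⅓ + T = -2/9 + T)
P(1, -8) + b(-39)*(-425) = (1² + (-8)²) + (-2/9 - 39)*(-425) = (1 + 64) - 353/9*(-425) = 65 + 150025/9 = 150610/9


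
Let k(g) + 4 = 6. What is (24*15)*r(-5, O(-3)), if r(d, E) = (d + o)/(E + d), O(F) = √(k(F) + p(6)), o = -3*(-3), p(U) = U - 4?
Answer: -480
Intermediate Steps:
p(U) = -4 + U
k(g) = 2 (k(g) = -4 + 6 = 2)
o = 9
O(F) = 2 (O(F) = √(2 + (-4 + 6)) = √(2 + 2) = √4 = 2)
r(d, E) = (9 + d)/(E + d) (r(d, E) = (d + 9)/(E + d) = (9 + d)/(E + d))
(24*15)*r(-5, O(-3)) = (24*15)*((9 - 5)/(2 - 5)) = 360*(4/(-3)) = 360*(-⅓*4) = 360*(-4/3) = -480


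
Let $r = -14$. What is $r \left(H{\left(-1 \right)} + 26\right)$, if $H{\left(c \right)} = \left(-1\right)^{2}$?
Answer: $-378$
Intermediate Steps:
$H{\left(c \right)} = 1$
$r \left(H{\left(-1 \right)} + 26\right) = - 14 \left(1 + 26\right) = \left(-14\right) 27 = -378$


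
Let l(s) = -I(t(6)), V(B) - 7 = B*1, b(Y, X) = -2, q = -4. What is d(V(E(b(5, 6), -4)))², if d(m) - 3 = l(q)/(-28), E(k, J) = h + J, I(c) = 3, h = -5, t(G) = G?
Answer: 7569/784 ≈ 9.6543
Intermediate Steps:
E(k, J) = -5 + J
V(B) = 7 + B (V(B) = 7 + B*1 = 7 + B)
l(s) = -3 (l(s) = -1*3 = -3)
d(m) = 87/28 (d(m) = 3 - 3/(-28) = 3 - 3*(-1/28) = 3 + 3/28 = 87/28)
d(V(E(b(5, 6), -4)))² = (87/28)² = 7569/784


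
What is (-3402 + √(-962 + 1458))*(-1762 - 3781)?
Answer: 18857286 - 22172*√31 ≈ 1.8734e+7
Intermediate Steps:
(-3402 + √(-962 + 1458))*(-1762 - 3781) = (-3402 + √496)*(-5543) = (-3402 + 4*√31)*(-5543) = 18857286 - 22172*√31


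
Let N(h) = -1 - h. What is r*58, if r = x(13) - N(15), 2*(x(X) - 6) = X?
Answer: 1653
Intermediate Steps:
x(X) = 6 + X/2
r = 57/2 (r = (6 + (1/2)*13) - (-1 - 1*15) = (6 + 13/2) - (-1 - 15) = 25/2 - 1*(-16) = 25/2 + 16 = 57/2 ≈ 28.500)
r*58 = (57/2)*58 = 1653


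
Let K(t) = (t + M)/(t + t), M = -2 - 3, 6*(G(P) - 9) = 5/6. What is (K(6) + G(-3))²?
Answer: 6889/81 ≈ 85.049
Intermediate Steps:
G(P) = 329/36 (G(P) = 9 + (5/6)/6 = 9 + (5*(⅙))/6 = 9 + (⅙)*(⅚) = 9 + 5/36 = 329/36)
M = -5
K(t) = (-5 + t)/(2*t) (K(t) = (t - 5)/(t + t) = (-5 + t)/((2*t)) = (-5 + t)*(1/(2*t)) = (-5 + t)/(2*t))
(K(6) + G(-3))² = ((½)*(-5 + 6)/6 + 329/36)² = ((½)*(⅙)*1 + 329/36)² = (1/12 + 329/36)² = (83/9)² = 6889/81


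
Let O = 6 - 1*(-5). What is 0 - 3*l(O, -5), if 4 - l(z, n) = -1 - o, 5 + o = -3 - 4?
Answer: 21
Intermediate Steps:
o = -12 (o = -5 + (-3 - 4) = -5 - 7 = -12)
O = 11 (O = 6 + 5 = 11)
l(z, n) = -7 (l(z, n) = 4 - (-1 - 1*(-12)) = 4 - (-1 + 12) = 4 - 1*11 = 4 - 11 = -7)
0 - 3*l(O, -5) = 0 - 3*(-7) = 0 + 21 = 21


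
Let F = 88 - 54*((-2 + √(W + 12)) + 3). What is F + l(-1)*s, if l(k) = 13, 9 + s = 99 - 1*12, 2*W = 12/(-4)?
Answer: 1048 - 27*√42 ≈ 873.02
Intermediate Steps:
W = -3/2 (W = (12/(-4))/2 = (12*(-¼))/2 = (½)*(-3) = -3/2 ≈ -1.5000)
s = 78 (s = -9 + (99 - 1*12) = -9 + (99 - 12) = -9 + 87 = 78)
F = 34 - 27*√42 (F = 88 - 54*((-2 + √(-3/2 + 12)) + 3) = 88 - 54*((-2 + √(21/2)) + 3) = 88 - 54*((-2 + √42/2) + 3) = 88 - 54*(1 + √42/2) = 88 + (-54 - 27*√42) = 34 - 27*√42 ≈ -140.98)
F + l(-1)*s = (34 - 27*√42) + 13*78 = (34 - 27*√42) + 1014 = 1048 - 27*√42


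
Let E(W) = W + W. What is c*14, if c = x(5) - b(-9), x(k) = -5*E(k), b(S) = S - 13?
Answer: -392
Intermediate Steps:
E(W) = 2*W
b(S) = -13 + S
x(k) = -10*k
c = -28 (c = -10*5 - (-13 - 9) = -50 - 1*(-22) = -50 + 22 = -28)
c*14 = -28*14 = -392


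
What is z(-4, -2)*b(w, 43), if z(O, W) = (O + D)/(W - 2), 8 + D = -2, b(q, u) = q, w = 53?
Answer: 371/2 ≈ 185.50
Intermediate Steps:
D = -10 (D = -8 - 2 = -10)
z(O, W) = (-10 + O)/(-2 + W) (z(O, W) = (O - 10)/(W - 2) = (-10 + O)/(-2 + W))
z(-4, -2)*b(w, 43) = ((-10 - 4)/(-2 - 2))*53 = (-14/(-4))*53 = -1/4*(-14)*53 = (7/2)*53 = 371/2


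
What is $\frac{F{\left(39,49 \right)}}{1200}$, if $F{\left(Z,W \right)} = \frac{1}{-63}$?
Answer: $- \frac{1}{75600} \approx -1.3228 \cdot 10^{-5}$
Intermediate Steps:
$F{\left(Z,W \right)} = - \frac{1}{63}$
$\frac{F{\left(39,49 \right)}}{1200} = - \frac{1}{63 \cdot 1200} = \left(- \frac{1}{63}\right) \frac{1}{1200} = - \frac{1}{75600}$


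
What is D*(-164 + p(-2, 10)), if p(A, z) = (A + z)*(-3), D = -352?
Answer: 66176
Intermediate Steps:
p(A, z) = -3*A - 3*z
D*(-164 + p(-2, 10)) = -352*(-164 + (-3*(-2) - 3*10)) = -352*(-164 + (6 - 30)) = -352*(-164 - 24) = -352*(-188) = 66176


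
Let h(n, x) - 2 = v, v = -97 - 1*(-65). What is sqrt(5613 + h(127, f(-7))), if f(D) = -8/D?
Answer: sqrt(5583) ≈ 74.719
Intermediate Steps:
v = -32 (v = -97 + 65 = -32)
h(n, x) = -30 (h(n, x) = 2 - 32 = -30)
sqrt(5613 + h(127, f(-7))) = sqrt(5613 - 30) = sqrt(5583)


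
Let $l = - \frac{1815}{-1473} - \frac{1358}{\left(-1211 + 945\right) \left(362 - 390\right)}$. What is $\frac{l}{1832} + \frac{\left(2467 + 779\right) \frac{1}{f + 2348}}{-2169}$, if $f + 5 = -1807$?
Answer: $- \frac{51438466183}{23180974741344} \approx -0.002219$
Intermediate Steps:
$f = -1812$ ($f = -5 - 1807 = -1812$)
$l = \frac{274233}{261212}$ ($l = \left(-1815\right) \left(- \frac{1}{1473}\right) - \frac{1358}{\left(-266\right) \left(-28\right)} = \frac{605}{491} - \frac{1358}{7448} = \frac{605}{491} - \frac{97}{532} = \frac{274233}{261212} \approx 1.0498$)
$\frac{l}{1832} + \frac{\left(2467 + 779\right) \frac{1}{f + 2348}}{-2169} = \frac{274233}{261212 \cdot 1832} + \frac{\left(2467 + 779\right) \frac{1}{-1812 + 2348}}{-2169} = \frac{274233}{261212} \cdot \frac{1}{1832} + \frac{3246}{536} \left(- \frac{1}{2169}\right) = \frac{274233}{478540384} + 3246 \cdot \frac{1}{536} \left(- \frac{1}{2169}\right) = \frac{274233}{478540384} + \frac{1623}{268} \left(- \frac{1}{2169}\right) = \frac{274233}{478540384} - \frac{541}{193764} = - \frac{51438466183}{23180974741344}$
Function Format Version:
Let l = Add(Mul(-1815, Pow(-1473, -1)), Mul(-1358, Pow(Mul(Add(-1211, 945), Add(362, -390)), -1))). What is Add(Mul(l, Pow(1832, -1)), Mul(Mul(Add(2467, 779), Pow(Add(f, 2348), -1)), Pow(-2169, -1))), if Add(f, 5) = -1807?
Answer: Rational(-51438466183, 23180974741344) ≈ -0.0022190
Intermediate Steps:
f = -1812 (f = Add(-5, -1807) = -1812)
l = Rational(274233, 261212) (l = Add(Mul(-1815, Rational(-1, 1473)), Mul(-1358, Pow(Mul(-266, -28), -1))) = Add(Rational(605, 491), Mul(-1358, Pow(7448, -1))) = Add(Rational(605, 491), Mul(-1358, Rational(1, 7448))) = Add(Rational(605, 491), Rational(-97, 532)) = Rational(274233, 261212) ≈ 1.0498)
Add(Mul(l, Pow(1832, -1)), Mul(Mul(Add(2467, 779), Pow(Add(f, 2348), -1)), Pow(-2169, -1))) = Add(Mul(Rational(274233, 261212), Pow(1832, -1)), Mul(Mul(Add(2467, 779), Pow(Add(-1812, 2348), -1)), Pow(-2169, -1))) = Add(Mul(Rational(274233, 261212), Rational(1, 1832)), Mul(Mul(3246, Pow(536, -1)), Rational(-1, 2169))) = Add(Rational(274233, 478540384), Mul(Mul(3246, Rational(1, 536)), Rational(-1, 2169))) = Add(Rational(274233, 478540384), Mul(Rational(1623, 268), Rational(-1, 2169))) = Add(Rational(274233, 478540384), Rational(-541, 193764)) = Rational(-51438466183, 23180974741344)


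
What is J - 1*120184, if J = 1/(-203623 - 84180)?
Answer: -34589315753/287803 ≈ -1.2018e+5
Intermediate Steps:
J = -1/287803 (J = 1/(-287803) = -1/287803 ≈ -3.4746e-6)
J - 1*120184 = -1/287803 - 1*120184 = -1/287803 - 120184 = -34589315753/287803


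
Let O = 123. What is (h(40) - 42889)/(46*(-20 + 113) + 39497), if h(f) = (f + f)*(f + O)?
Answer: -29849/43775 ≈ -0.68187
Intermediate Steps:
h(f) = 2*f*(123 + f) (h(f) = (f + f)*(f + 123) = (2*f)*(123 + f) = 2*f*(123 + f))
(h(40) - 42889)/(46*(-20 + 113) + 39497) = (2*40*(123 + 40) - 42889)/(46*(-20 + 113) + 39497) = (2*40*163 - 42889)/(46*93 + 39497) = (13040 - 42889)/(4278 + 39497) = -29849/43775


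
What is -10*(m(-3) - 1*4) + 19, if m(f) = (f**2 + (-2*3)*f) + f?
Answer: -181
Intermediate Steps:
m(f) = f**2 - 5*f (m(f) = (f**2 - 6*f) + f = f**2 - 5*f)
-10*(m(-3) - 1*4) + 19 = -10*(-3*(-5 - 3) - 1*4) + 19 = -10*(-3*(-8) - 4) + 19 = -10*(24 - 4) + 19 = -10*20 + 19 = -200 + 19 = -181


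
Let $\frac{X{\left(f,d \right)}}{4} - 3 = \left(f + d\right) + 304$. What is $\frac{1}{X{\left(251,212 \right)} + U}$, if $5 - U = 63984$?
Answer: $- \frac{1}{60899} \approx -1.6421 \cdot 10^{-5}$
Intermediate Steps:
$X{\left(f,d \right)} = 1228 + 4 d + 4 f$ ($X{\left(f,d \right)} = 12 + 4 \left(\left(f + d\right) + 304\right) = 12 + 4 \left(\left(d + f\right) + 304\right) = 12 + 4 \left(304 + d + f\right) = 12 + \left(1216 + 4 d + 4 f\right) = 1228 + 4 d + 4 f$)
$U = -63979$ ($U = 5 - 63984 = -63979$)
$\frac{1}{X{\left(251,212 \right)} + U} = \frac{1}{\left(1228 + 4 \cdot 212 + 4 \cdot 251\right) - 63979} = \frac{1}{\left(1228 + 848 + 1004\right) - 63979} = \frac{1}{3080 - 63979} = \frac{1}{-60899} = - \frac{1}{60899}$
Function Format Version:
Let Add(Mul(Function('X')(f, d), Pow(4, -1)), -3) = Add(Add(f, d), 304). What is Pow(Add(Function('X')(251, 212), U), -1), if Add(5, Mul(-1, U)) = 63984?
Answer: Rational(-1, 60899) ≈ -1.6421e-5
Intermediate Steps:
Function('X')(f, d) = Add(1228, Mul(4, d), Mul(4, f)) (Function('X')(f, d) = Add(12, Mul(4, Add(Add(f, d), 304))) = Add(12, Mul(4, Add(Add(d, f), 304))) = Add(12, Mul(4, Add(304, d, f))) = Add(12, Add(1216, Mul(4, d), Mul(4, f))) = Add(1228, Mul(4, d), Mul(4, f)))
U = -63979 (U = Add(5, Mul(-1, 63984)) = Add(5, -63984) = -63979)
Pow(Add(Function('X')(251, 212), U), -1) = Pow(Add(Add(1228, Mul(4, 212), Mul(4, 251)), -63979), -1) = Pow(Add(Add(1228, 848, 1004), -63979), -1) = Pow(Add(3080, -63979), -1) = Pow(-60899, -1) = Rational(-1, 60899)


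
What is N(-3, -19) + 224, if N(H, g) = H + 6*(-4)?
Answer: 197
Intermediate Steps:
N(H, g) = -24 + H (N(H, g) = H - 24 = -24 + H)
N(-3, -19) + 224 = (-24 - 3) + 224 = -27 + 224 = 197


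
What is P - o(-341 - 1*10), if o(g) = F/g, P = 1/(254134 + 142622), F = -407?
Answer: -17942149/15473484 ≈ -1.1595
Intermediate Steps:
P = 1/396756 ≈ 2.5204e-6
o(g) = -407/g
P - o(-341 - 1*10) = 1/396756 - (-407)/(-341 - 1*10) = 1/396756 - (-407)/(-341 - 10) = 1/396756 - (-407)/(-351) = 1/396756 - (-407)*(-1)/351 = 1/396756 - 1*407/351 = 1/396756 - 407/351 = -17942149/15473484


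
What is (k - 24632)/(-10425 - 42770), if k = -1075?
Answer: 25707/53195 ≈ 0.48326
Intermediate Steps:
(k - 24632)/(-10425 - 42770) = (-1075 - 24632)/(-10425 - 42770) = -25707/(-53195) = -25707*(-1/53195) = 25707/53195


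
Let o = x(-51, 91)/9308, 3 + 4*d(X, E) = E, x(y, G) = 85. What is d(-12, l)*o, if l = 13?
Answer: 425/18616 ≈ 0.022830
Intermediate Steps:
d(X, E) = -3/4 + E/4
o = 85/9308 ≈ 0.0091319
d(-12, l)*o = (-3/4 + (1/4)*13)*(85/9308) = (-3/4 + 13/4)*(85/9308) = (5/2)*(85/9308) = 425/18616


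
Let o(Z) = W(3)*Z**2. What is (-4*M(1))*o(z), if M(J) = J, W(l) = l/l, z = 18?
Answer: -1296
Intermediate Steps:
W(l) = 1
o(Z) = Z**2 (o(Z) = 1*Z**2 = Z**2)
(-4*M(1))*o(z) = -4*1*18**2 = -4*324 = -1296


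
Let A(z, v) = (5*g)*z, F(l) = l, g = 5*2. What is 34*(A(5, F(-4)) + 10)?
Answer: 8840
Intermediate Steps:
g = 10
A(z, v) = 50*z (A(z, v) = (5*10)*z = 50*z)
34*(A(5, F(-4)) + 10) = 34*(50*5 + 10) = 34*(250 + 10) = 34*260 = 8840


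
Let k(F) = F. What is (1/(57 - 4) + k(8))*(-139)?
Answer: -59075/53 ≈ -1114.6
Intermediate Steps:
(1/(57 - 4) + k(8))*(-139) = (1/(57 - 4) + 8)*(-139) = (1/53 + 8)*(-139) = (425/53)*(-139) = -59075/53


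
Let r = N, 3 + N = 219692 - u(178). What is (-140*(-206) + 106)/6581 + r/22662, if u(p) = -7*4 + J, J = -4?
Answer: 2101958153/149138622 ≈ 14.094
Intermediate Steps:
u(p) = -32 (u(p) = -7*4 - 4 = -28 - 4 = -32)
N = 219721 (N = -3 + (219692 - 1*(-32)) = -3 + (219692 + 32) = -3 + 219724 = 219721)
r = 219721
(-140*(-206) + 106)/6581 + r/22662 = (-140*(-206) + 106)/6581 + 219721/22662 = (28840 + 106)*(1/6581) + 219721*(1/22662) = 28946*(1/6581) + 219721/22662 = 28946/6581 + 219721/22662 = 2101958153/149138622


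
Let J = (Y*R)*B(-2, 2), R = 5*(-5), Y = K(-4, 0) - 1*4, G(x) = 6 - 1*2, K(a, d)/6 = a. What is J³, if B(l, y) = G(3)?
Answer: 21952000000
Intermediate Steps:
K(a, d) = 6*a
G(x) = 4 (G(x) = 6 - 2 = 4)
B(l, y) = 4
Y = -28 (Y = 6*(-4) - 1*4 = -24 - 4 = -28)
R = -25
J = 2800 (J = -28*(-25)*4 = 700*4 = 2800)
J³ = 2800³ = 21952000000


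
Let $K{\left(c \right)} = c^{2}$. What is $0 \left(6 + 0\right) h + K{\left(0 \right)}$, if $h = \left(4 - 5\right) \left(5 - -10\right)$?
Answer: $0$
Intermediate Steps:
$h = -15$ ($h = - (5 + 10) = \left(-1\right) 15 = -15$)
$0 \left(6 + 0\right) h + K{\left(0 \right)} = 0 \left(6 + 0\right) \left(-15\right) + 0^{2} = 0 \cdot 6 \left(-15\right) + 0 = 0 \left(-15\right) + 0 = 0 + 0 = 0$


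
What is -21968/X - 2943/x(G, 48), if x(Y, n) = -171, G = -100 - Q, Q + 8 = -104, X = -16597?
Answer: 5844611/315343 ≈ 18.534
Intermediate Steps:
Q = -112 (Q = -8 - 104 = -112)
G = 12 (G = -100 - 1*(-112) = -100 + 112 = 12)
-21968/X - 2943/x(G, 48) = -21968/(-16597) - 2943/(-171) = -21968*(-1/16597) - 2943*(-1/171) = 21968/16597 + 327/19 = 5844611/315343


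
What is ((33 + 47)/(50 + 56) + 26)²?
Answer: 2010724/2809 ≈ 715.81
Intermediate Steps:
((33 + 47)/(50 + 56) + 26)² = (80/106 + 26)² = (80*(1/106) + 26)² = (40/53 + 26)² = (1418/53)² = 2010724/2809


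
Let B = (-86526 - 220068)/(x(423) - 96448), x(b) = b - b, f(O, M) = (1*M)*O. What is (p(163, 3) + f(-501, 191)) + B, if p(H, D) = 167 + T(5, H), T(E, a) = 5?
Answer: -4606154959/48224 ≈ -95516.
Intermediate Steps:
f(O, M) = M*O
p(H, D) = 172 (p(H, D) = 167 + 5 = 172)
x(b) = 0
B = 153297/48224 (B = (-86526 - 220068)/(0 - 96448) = -306594/(-96448) = -306594*(-1/96448) = 153297/48224 ≈ 3.1789)
(p(163, 3) + f(-501, 191)) + B = (172 + 191*(-501)) + 153297/48224 = (172 - 95691) + 153297/48224 = -95519 + 153297/48224 = -4606154959/48224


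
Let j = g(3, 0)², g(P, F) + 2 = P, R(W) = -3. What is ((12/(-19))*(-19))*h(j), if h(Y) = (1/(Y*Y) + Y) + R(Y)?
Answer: -12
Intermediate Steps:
g(P, F) = -2 + P
j = 1 (j = (-2 + 3)² = 1² = 1)
h(Y) = -3 + Y + Y⁻² (h(Y) = (1/(Y*Y) + Y) - 3 = (Y⁻² + Y) - 3 = (Y + Y⁻²) - 3 = -3 + Y + Y⁻²)
((12/(-19))*(-19))*h(j) = ((12/(-19))*(-19))*(-3 + 1 + 1⁻²) = ((12*(-1/19))*(-19))*(-3 + 1 + 1) = -12/19*(-19)*(-1) = 12*(-1) = -12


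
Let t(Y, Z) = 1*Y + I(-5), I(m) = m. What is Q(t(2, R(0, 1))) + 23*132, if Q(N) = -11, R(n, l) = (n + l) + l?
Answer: 3025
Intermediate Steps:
R(n, l) = n + 2*l (R(n, l) = (l + n) + l = n + 2*l)
t(Y, Z) = -5 + Y (t(Y, Z) = 1*Y - 5 = Y - 5 = -5 + Y)
Q(t(2, R(0, 1))) + 23*132 = -11 + 23*132 = -11 + 3036 = 3025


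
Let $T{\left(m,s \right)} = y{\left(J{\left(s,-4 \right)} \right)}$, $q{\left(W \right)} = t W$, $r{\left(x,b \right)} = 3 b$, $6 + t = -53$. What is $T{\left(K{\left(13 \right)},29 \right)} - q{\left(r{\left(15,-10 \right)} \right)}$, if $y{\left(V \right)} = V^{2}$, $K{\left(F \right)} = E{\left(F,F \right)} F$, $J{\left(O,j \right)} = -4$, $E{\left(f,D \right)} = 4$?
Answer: $-1754$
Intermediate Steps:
$t = -59$ ($t = -6 - 53 = -59$)
$K{\left(F \right)} = 4 F$
$q{\left(W \right)} = - 59 W$
$T{\left(m,s \right)} = 16$ ($T{\left(m,s \right)} = \left(-4\right)^{2} = 16$)
$T{\left(K{\left(13 \right)},29 \right)} - q{\left(r{\left(15,-10 \right)} \right)} = 16 - - 59 \cdot 3 \left(-10\right) = 16 - \left(-59\right) \left(-30\right) = 16 - 1770 = -1754$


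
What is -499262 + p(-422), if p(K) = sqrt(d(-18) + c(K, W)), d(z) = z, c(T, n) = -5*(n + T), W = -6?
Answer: -499262 + sqrt(2122) ≈ -4.9922e+5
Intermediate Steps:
c(T, n) = -5*T - 5*n (c(T, n) = -5*(T + n) = -5*T - 5*n)
p(K) = sqrt(12 - 5*K) (p(K) = sqrt(-18 + (-5*K - 5*(-6))) = sqrt(-18 + (-5*K + 30)) = sqrt(-18 + (30 - 5*K)) = sqrt(12 - 5*K))
-499262 + p(-422) = -499262 + sqrt(12 - 5*(-422)) = -499262 + sqrt(12 + 2110) = -499262 + sqrt(2122)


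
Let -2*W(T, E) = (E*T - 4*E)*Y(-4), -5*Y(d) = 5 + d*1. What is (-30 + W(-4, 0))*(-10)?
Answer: 300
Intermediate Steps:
Y(d) = -1 - d/5 (Y(d) = -(5 + d*1)/5 = -(5 + d)/5 = -1 - d/5)
W(T, E) = -2*E/5 + E*T/10 (W(T, E) = -(E*T - 4*E)*(-1 - 1/5*(-4))/2 = -(-4*E + E*T)*(-1 + 4/5)/2 = -(-4*E + E*T)*(-1)/(2*5) = -(4*E/5 - E*T/5)/2 = -2*E/5 + E*T/10)
(-30 + W(-4, 0))*(-10) = (-30 + (1/10)*0*(-4 - 4))*(-10) = (-30 + (1/10)*0*(-8))*(-10) = (-30 + 0)*(-10) = -30*(-10) = 300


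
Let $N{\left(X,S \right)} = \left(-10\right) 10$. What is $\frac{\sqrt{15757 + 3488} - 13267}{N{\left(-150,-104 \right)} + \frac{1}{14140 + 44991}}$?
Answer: $\frac{784490977}{5913099} - \frac{59131 \sqrt{19245}}{5913099} \approx 131.28$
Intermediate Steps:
$N{\left(X,S \right)} = -100$
$\frac{\sqrt{15757 + 3488} - 13267}{N{\left(-150,-104 \right)} + \frac{1}{14140 + 44991}} = \frac{\sqrt{15757 + 3488} - 13267}{-100 + \frac{1}{14140 + 44991}} = \frac{\sqrt{19245} - 13267}{-100 + \frac{1}{59131}} = \frac{-13267 + \sqrt{19245}}{-100 + \frac{1}{59131}} = \frac{-13267 + \sqrt{19245}}{- \frac{5913099}{59131}} = \left(-13267 + \sqrt{19245}\right) \left(- \frac{59131}{5913099}\right) = \frac{784490977}{5913099} - \frac{59131 \sqrt{19245}}{5913099}$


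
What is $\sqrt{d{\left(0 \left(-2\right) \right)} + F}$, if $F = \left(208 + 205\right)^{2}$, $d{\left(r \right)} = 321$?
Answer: $\sqrt{170890} \approx 413.39$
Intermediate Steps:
$F = 170569$ ($F = 413^{2} = 170569$)
$\sqrt{d{\left(0 \left(-2\right) \right)} + F} = \sqrt{321 + 170569} = \sqrt{170890}$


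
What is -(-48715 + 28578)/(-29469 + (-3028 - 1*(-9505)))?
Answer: -20137/22992 ≈ -0.87583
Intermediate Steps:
-(-48715 + 28578)/(-29469 + (-3028 - 1*(-9505))) = -(-20137)/(-29469 + (-3028 + 9505)) = -(-20137)/(-29469 + 6477) = -(-20137)/(-22992) = -(-20137)*(-1)/22992 = -1*20137/22992 = -20137/22992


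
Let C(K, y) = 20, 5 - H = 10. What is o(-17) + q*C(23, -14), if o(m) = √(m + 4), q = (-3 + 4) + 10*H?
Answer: -980 + I*√13 ≈ -980.0 + 3.6056*I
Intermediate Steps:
H = -5 (H = 5 - 1*10 = 5 - 10 = -5)
q = -49 (q = (-3 + 4) + 10*(-5) = 1 - 50 = -49)
o(m) = √(4 + m)
o(-17) + q*C(23, -14) = √(4 - 17) - 49*20 = √(-13) - 980 = I*√13 - 980 = -980 + I*√13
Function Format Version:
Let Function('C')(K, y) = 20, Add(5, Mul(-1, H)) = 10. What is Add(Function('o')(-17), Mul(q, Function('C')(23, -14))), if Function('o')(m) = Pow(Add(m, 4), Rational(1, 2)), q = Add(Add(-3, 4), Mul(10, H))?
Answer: Add(-980, Mul(I, Pow(13, Rational(1, 2)))) ≈ Add(-980.00, Mul(3.6056, I))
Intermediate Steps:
H = -5 (H = Add(5, Mul(-1, 10)) = Add(5, -10) = -5)
q = -49 (q = Add(Add(-3, 4), Mul(10, -5)) = Add(1, -50) = -49)
Function('o')(m) = Pow(Add(4, m), Rational(1, 2))
Add(Function('o')(-17), Mul(q, Function('C')(23, -14))) = Add(Pow(Add(4, -17), Rational(1, 2)), Mul(-49, 20)) = Add(Pow(-13, Rational(1, 2)), -980) = Add(Mul(I, Pow(13, Rational(1, 2))), -980) = Add(-980, Mul(I, Pow(13, Rational(1, 2))))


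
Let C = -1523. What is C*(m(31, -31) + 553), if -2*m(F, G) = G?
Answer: -1731651/2 ≈ -8.6583e+5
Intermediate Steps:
m(F, G) = -G/2
C*(m(31, -31) + 553) = -1523*(-½*(-31) + 553) = -1523*(31/2 + 553) = -1523*1137/2 = -1731651/2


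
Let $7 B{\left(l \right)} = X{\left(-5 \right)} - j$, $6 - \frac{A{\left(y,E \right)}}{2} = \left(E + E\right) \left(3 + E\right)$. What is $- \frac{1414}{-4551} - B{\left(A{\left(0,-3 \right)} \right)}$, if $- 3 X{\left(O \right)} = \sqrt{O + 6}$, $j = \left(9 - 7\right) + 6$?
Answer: $\frac{15941}{10619} \approx 1.5012$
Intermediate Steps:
$j = 8$ ($j = 2 + 6 = 8$)
$A{\left(y,E \right)} = 12 - 4 E \left(3 + E\right)$ ($A{\left(y,E \right)} = 12 - 2 \left(E + E\right) \left(3 + E\right) = 12 - 2 \cdot 2 E \left(3 + E\right) = 12 - 4 E \left(3 + E\right)$)
$X{\left(O \right)} = - \frac{\sqrt{6 + O}}{3}$ ($X{\left(O \right)} = - \frac{\sqrt{O + 6}}{3} = - \frac{\sqrt{6 + O}}{3}$)
$B{\left(l \right)} = - \frac{25}{21}$ ($B{\left(l \right)} = \frac{- \frac{\sqrt{6 - 5}}{3} - 8}{7} = \frac{- \frac{\sqrt{1}}{3} - 8}{7} = \frac{\left(- \frac{1}{3}\right) 1 - 8}{7} = \frac{- \frac{1}{3} - 8}{7} = \frac{1}{7} \left(- \frac{25}{3}\right) = - \frac{25}{21}$)
$- \frac{1414}{-4551} - B{\left(A{\left(0,-3 \right)} \right)} = - \frac{1414}{-4551} - - \frac{25}{21} = \left(-1414\right) \left(- \frac{1}{4551}\right) + \frac{25}{21} = \frac{1414}{4551} + \frac{25}{21} = \frac{15941}{10619}$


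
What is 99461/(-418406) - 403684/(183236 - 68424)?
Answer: -45080781009/12009507418 ≈ -3.7538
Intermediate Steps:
99461/(-418406) - 403684/(183236 - 68424) = 99461*(-1/418406) - 403684/114812 = -99461/418406 - 403684*1/114812 = -99461/418406 - 100921/28703 = -45080781009/12009507418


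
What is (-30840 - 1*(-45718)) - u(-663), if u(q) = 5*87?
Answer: 14443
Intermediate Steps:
u(q) = 435
(-30840 - 1*(-45718)) - u(-663) = (-30840 - 1*(-45718)) - 1*435 = (-30840 + 45718) - 435 = 14878 - 435 = 14443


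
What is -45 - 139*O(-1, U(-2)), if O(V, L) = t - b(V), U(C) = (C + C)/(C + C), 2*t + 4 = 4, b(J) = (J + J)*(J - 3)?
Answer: 1067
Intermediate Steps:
b(J) = 2*J*(-3 + J) (b(J) = (2*J)*(-3 + J) = 2*J*(-3 + J))
t = 0 (t = -2 + (½)*4 = -2 + 2 = 0)
U(C) = 1 (U(C) = (2*C)/((2*C)) = (2*C)*(1/(2*C)) = 1)
O(V, L) = -2*V*(-3 + V) (O(V, L) = 0 - 2*V*(-3 + V) = -2*V*(-3 + V))
-45 - 139*O(-1, U(-2)) = -45 - 278*(-1)*(3 - 1*(-1)) = -45 - 278*(-1)*(3 + 1) = -45 - 278*(-1)*4 = -45 - 139*(-8) = -45 + 1112 = 1067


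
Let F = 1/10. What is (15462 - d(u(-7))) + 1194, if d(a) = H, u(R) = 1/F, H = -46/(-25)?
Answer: 416354/25 ≈ 16654.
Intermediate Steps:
F = ⅒ ≈ 0.10000
H = 46/25 (H = -46*(-1/25) = 46/25 ≈ 1.8400)
u(R) = 10 (u(R) = 1/(⅒) = 10)
d(a) = 46/25
(15462 - d(u(-7))) + 1194 = (15462 - 1*46/25) + 1194 = (15462 - 46/25) + 1194 = 386504/25 + 1194 = 416354/25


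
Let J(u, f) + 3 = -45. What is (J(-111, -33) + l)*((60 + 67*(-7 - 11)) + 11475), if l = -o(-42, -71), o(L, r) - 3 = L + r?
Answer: 640398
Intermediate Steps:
J(u, f) = -48 (J(u, f) = -3 - 45 = -48)
o(L, r) = 3 + L + r (o(L, r) = 3 + (L + r) = 3 + L + r)
l = 110 (l = -(3 - 42 - 71) = -1*(-110) = 110)
(J(-111, -33) + l)*((60 + 67*(-7 - 11)) + 11475) = (-48 + 110)*((60 + 67*(-7 - 11)) + 11475) = 62*((60 + 67*(-18)) + 11475) = 62*((60 - 1206) + 11475) = 62*(-1146 + 11475) = 62*10329 = 640398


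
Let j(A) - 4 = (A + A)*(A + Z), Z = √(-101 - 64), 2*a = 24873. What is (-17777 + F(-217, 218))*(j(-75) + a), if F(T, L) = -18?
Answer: -843144895/2 + 2669250*I*√165 ≈ -4.2157e+8 + 3.4287e+7*I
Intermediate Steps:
a = 24873/2 (a = (½)*24873 = 24873/2 ≈ 12437.)
Z = I*√165 (Z = √(-165) = I*√165 ≈ 12.845*I)
j(A) = 4 + 2*A*(A + I*√165) (j(A) = 4 + (A + A)*(A + I*√165) = 4 + (2*A)*(A + I*√165) = 4 + 2*A*(A + I*√165))
(-17777 + F(-217, 218))*(j(-75) + a) = (-17777 - 18)*((4 + 2*(-75)² + 2*I*(-75)*√165) + 24873/2) = -17795*((4 + 2*5625 - 150*I*√165) + 24873/2) = -17795*((4 + 11250 - 150*I*√165) + 24873/2) = -17795*((11254 - 150*I*√165) + 24873/2) = -17795*(47381/2 - 150*I*√165) = -843144895/2 + 2669250*I*√165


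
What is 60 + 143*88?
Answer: 12644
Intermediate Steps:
60 + 143*88 = 60 + 12584 = 12644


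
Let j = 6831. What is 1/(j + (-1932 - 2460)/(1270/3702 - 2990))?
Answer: 5533855/37809893097 ≈ 0.00014636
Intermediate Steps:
1/(j + (-1932 - 2460)/(1270/3702 - 2990)) = 1/(6831 + (-1932 - 2460)/(1270/3702 - 2990)) = 1/(6831 - 4392/(1270*(1/3702) - 2990)) = 1/(6831 - 4392/(635/1851 - 2990)) = 1/(6831 - 4392/(-5533855/1851)) = 1/(6831 - 4392*(-1851/5533855)) = 1/(6831 + 8129592/5533855) = 1/(37809893097/5533855) = 5533855/37809893097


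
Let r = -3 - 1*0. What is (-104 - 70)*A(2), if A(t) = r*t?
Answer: 1044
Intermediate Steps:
r = -3 (r = -3 + 0 = -3)
A(t) = -3*t
(-104 - 70)*A(2) = (-104 - 70)*(-3*2) = -174*(-6) = 1044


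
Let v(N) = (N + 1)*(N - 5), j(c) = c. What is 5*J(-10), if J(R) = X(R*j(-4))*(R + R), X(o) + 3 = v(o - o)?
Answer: 800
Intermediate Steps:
v(N) = (1 + N)*(-5 + N)
X(o) = -8 (X(o) = -3 + (-5 + (o - o)² - 4*(o - o)) = -3 + (-5 + 0² - 4*0) = -3 + (-5 + 0 + 0) = -3 - 5 = -8)
J(R) = -16*R (J(R) = -8*(R + R) = -16*R)
5*J(-10) = 5*(-16*(-10)) = 5*160 = 800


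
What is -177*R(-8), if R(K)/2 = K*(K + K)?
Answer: -45312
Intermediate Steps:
R(K) = 4*K**2 (R(K) = 2*(K*(K + K)) = 2*(K*(2*K)) = 2*(2*K**2) = 4*K**2)
-177*R(-8) = -708*(-8)**2 = -708*64 = -177*256 = -45312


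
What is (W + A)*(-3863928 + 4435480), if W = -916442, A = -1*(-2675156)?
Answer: 1005196504128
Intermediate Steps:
A = 2675156
(W + A)*(-3863928 + 4435480) = (-916442 + 2675156)*(-3863928 + 4435480) = 1758714*571552 = 1005196504128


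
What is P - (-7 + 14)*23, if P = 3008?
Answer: 2847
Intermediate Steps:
P - (-7 + 14)*23 = 3008 - (-7 + 14)*23 = 3008 - 7*23 = 3008 - 1*161 = 3008 - 161 = 2847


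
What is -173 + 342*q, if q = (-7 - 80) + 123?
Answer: 12139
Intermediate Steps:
q = 36 (q = -87 + 123 = 36)
-173 + 342*q = -173 + 342*36 = -173 + 12312 = 12139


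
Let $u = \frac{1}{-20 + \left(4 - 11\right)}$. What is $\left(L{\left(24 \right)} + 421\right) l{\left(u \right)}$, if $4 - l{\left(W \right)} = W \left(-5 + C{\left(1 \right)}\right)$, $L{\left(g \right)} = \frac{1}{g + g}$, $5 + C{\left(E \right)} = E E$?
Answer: $\frac{222299}{144} \approx 1543.7$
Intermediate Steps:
$C{\left(E \right)} = -5 + E^{2}$ ($C{\left(E \right)} = -5 + E E = -5 + E^{2}$)
$L{\left(g \right)} = \frac{1}{2 g}$
$u = - \frac{1}{27}$ ($u = \frac{1}{-20 + \left(4 - 11\right)} = \frac{1}{-20 - 7} = \frac{1}{-27} = - \frac{1}{27} \approx -0.037037$)
$l{\left(W \right)} = 4 + 9 W$ ($l{\left(W \right)} = 4 - W \left(-5 - \left(5 - 1^{2}\right)\right) = 4 - W \left(-5 + \left(-5 + 1\right)\right) = 4 - W \left(-5 - 4\right) = 4 - W \left(-9\right) = 4 - - 9 W = 4 + 9 W$)
$\left(L{\left(24 \right)} + 421\right) l{\left(u \right)} = \left(\frac{1}{2 \cdot 24} + 421\right) \left(4 + 9 \left(- \frac{1}{27}\right)\right) = \left(\frac{1}{2} \cdot \frac{1}{24} + 421\right) \left(4 - \frac{1}{3}\right) = \left(\frac{1}{48} + 421\right) \frac{11}{3} = \frac{20209}{48} \cdot \frac{11}{3} = \frac{222299}{144}$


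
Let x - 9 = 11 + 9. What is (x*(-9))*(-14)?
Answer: 3654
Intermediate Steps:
x = 29 (x = 9 + (11 + 9) = 9 + 20 = 29)
(x*(-9))*(-14) = (29*(-9))*(-14) = -261*(-14) = 3654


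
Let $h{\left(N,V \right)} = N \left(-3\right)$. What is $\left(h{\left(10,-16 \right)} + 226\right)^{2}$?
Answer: $38416$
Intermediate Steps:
$h{\left(N,V \right)} = - 3 N$
$\left(h{\left(10,-16 \right)} + 226\right)^{2} = \left(\left(-3\right) 10 + 226\right)^{2} = \left(-30 + 226\right)^{2} = 196^{2} = 38416$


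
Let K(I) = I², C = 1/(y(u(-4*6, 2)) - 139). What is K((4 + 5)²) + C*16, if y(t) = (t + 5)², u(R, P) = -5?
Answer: 911963/139 ≈ 6560.9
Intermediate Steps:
y(t) = (5 + t)²
C = -1/139 (C = 1/((5 - 5)² - 139) = 1/(0² - 139) = 1/(0 - 139) = 1/(-139) = -1/139 ≈ -0.0071942)
K((4 + 5)²) + C*16 = ((4 + 5)²)² - 1/139*16 = (9²)² - 16/139 = 81² - 16/139 = 6561 - 16/139 = 911963/139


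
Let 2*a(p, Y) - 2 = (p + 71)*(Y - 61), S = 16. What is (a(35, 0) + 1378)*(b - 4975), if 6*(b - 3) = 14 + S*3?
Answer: 9198930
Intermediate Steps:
b = 40/3 (b = 3 + (14 + 16*3)/6 = 3 + (14 + 48)/6 = 3 + (⅙)*62 = 3 + 31/3 = 40/3 ≈ 13.333)
a(p, Y) = 1 + (-61 + Y)*(71 + p)/2 (a(p, Y) = 1 + ((p + 71)*(Y - 61))/2 = 1 + ((71 + p)*(-61 + Y))/2 = 1 + ((-61 + Y)*(71 + p))/2 = 1 + (-61 + Y)*(71 + p)/2)
(a(35, 0) + 1378)*(b - 4975) = ((-4329/2 - 61/2*35 + (71/2)*0 + (½)*0*35) + 1378)*(40/3 - 4975) = ((-4329/2 - 2135/2 + 0 + 0) + 1378)*(-14885/3) = (-3232 + 1378)*(-14885/3) = -1854*(-14885/3) = 9198930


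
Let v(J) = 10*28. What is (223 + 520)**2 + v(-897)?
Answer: 552329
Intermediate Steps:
v(J) = 280
(223 + 520)**2 + v(-897) = (223 + 520)**2 + 280 = 743**2 + 280 = 552049 + 280 = 552329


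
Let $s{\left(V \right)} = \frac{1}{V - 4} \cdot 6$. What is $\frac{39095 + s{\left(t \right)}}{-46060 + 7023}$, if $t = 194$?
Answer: $- \frac{3714028}{3708515} \approx -1.0015$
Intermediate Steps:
$s{\left(V \right)} = \frac{6}{-4 + V}$ ($s{\left(V \right)} = \frac{1}{-4 + V} 6 = \frac{6}{-4 + V}$)
$\frac{39095 + s{\left(t \right)}}{-46060 + 7023} = \frac{39095 + \frac{6}{-4 + 194}}{-46060 + 7023} = \frac{39095 + \frac{6}{190}}{-39037} = \left(39095 + 6 \cdot \frac{1}{190}\right) \left(- \frac{1}{39037}\right) = \left(39095 + \frac{3}{95}\right) \left(- \frac{1}{39037}\right) = \frac{3714028}{95} \left(- \frac{1}{39037}\right) = - \frac{3714028}{3708515}$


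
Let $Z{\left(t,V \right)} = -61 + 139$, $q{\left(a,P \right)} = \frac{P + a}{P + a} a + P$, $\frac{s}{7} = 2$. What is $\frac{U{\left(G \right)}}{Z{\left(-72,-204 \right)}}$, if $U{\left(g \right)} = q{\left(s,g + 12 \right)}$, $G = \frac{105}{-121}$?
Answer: $\frac{3041}{9438} \approx 0.32221$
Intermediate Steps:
$s = 14$ ($s = 7 \cdot 2 = 14$)
$q{\left(a,P \right)} = P + a$ ($q{\left(a,P \right)} = 1 a + P = a + P = P + a$)
$G = - \frac{105}{121}$ ($G = 105 \left(- \frac{1}{121}\right) = - \frac{105}{121} \approx -0.86777$)
$Z{\left(t,V \right)} = 78$
$U{\left(g \right)} = 26 + g$ ($U{\left(g \right)} = \left(g + 12\right) + 14 = \left(12 + g\right) + 14 = 26 + g$)
$\frac{U{\left(G \right)}}{Z{\left(-72,-204 \right)}} = \frac{26 - \frac{105}{121}}{78} = \frac{3041}{121} \cdot \frac{1}{78} = \frac{3041}{9438}$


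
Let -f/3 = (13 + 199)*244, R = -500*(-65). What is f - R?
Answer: -187684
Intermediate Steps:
R = 32500
f = -155184 (f = -3*(13 + 199)*244 = -636*244 = -3*51728 = -155184)
f - R = -155184 - 1*32500 = -155184 - 32500 = -187684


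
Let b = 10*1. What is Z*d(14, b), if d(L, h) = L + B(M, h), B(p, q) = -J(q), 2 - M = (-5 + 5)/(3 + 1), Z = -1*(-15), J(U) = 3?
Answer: 165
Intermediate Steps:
Z = 15
M = 2 (M = 2 - (-5 + 5)/(3 + 1) = 2 - 0/4 = 2 - 1*0 = 2 + 0 = 2)
B(p, q) = -3 (B(p, q) = -1*3 = -3)
b = 10
d(L, h) = -3 + L (d(L, h) = L - 3 = -3 + L)
Z*d(14, b) = 15*(-3 + 14) = 15*11 = 165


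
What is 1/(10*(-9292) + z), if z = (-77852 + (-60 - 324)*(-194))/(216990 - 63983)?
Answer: -153007/14217413796 ≈ -1.0762e-5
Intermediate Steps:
z = -3356/153007 (z = (-77852 - 384*(-194))/153007 = (-77852 + 74496)*(1/153007) = -3356*1/153007 = -3356/153007 ≈ -0.021934)
1/(10*(-9292) + z) = 1/(10*(-9292) - 3356/153007) = 1/(-92920 - 3356/153007) = 1/(-14217413796/153007) = -153007/14217413796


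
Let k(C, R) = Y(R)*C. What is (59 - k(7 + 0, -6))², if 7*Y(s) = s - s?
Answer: 3481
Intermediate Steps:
Y(s) = 0 (Y(s) = (s - s)/7 = (⅐)*0 = 0)
k(C, R) = 0 (k(C, R) = 0*C = 0)
(59 - k(7 + 0, -6))² = (59 - 1*0)² = (59 + 0)² = 59² = 3481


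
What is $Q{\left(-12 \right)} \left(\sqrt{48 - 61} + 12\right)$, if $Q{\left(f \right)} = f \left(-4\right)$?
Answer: $576 + 48 i \sqrt{13} \approx 576.0 + 173.07 i$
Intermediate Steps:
$Q{\left(f \right)} = - 4 f$
$Q{\left(-12 \right)} \left(\sqrt{48 - 61} + 12\right) = \left(-4\right) \left(-12\right) \left(\sqrt{48 - 61} + 12\right) = 48 \left(\sqrt{-13} + 12\right) = 48 \left(i \sqrt{13} + 12\right) = 48 \left(12 + i \sqrt{13}\right) = 576 + 48 i \sqrt{13}$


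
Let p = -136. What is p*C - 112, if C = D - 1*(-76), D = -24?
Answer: -7184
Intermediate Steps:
C = 52 (C = -24 - 1*(-76) = -24 + 76 = 52)
p*C - 112 = -136*52 - 112 = -7072 - 112 = -7184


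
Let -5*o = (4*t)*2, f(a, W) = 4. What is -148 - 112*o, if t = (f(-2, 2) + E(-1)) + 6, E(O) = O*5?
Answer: 748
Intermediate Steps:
E(O) = 5*O
t = 5 (t = (4 + 5*(-1)) + 6 = (4 - 5) + 6 = -1 + 6 = 5)
o = -8 (o = -4*5*2/5 = -4*2 = -⅕*40 = -8)
-148 - 112*o = -148 - 112*(-8) = -148 + 896 = 748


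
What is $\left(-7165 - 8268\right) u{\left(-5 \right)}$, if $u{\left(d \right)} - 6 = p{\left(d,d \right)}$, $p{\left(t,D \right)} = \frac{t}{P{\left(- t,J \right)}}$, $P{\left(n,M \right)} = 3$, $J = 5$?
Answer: $- \frac{200629}{3} \approx -66876.0$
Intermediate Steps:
$p{\left(t,D \right)} = \frac{t}{3}$
$u{\left(d \right)} = 6 + \frac{d}{3}$
$\left(-7165 - 8268\right) u{\left(-5 \right)} = \left(-7165 - 8268\right) \left(6 + \frac{1}{3} \left(-5\right)\right) = \left(-7165 - 8268\right) \left(6 - \frac{5}{3}\right) = \left(-15433\right) \frac{13}{3} = - \frac{200629}{3}$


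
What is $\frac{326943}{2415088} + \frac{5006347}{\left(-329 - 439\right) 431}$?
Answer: $- \frac{748909238437}{49963340544} \approx -14.989$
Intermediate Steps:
$\frac{326943}{2415088} + \frac{5006347}{\left(-329 - 439\right) 431} = 326943 \cdot \frac{1}{2415088} + \frac{5006347}{\left(-768\right) 431} = \frac{326943}{2415088} + \frac{5006347}{-331008} = \frac{326943}{2415088} + 5006347 \left(- \frac{1}{331008}\right) = \frac{326943}{2415088} - \frac{5006347}{331008} = - \frac{748909238437}{49963340544}$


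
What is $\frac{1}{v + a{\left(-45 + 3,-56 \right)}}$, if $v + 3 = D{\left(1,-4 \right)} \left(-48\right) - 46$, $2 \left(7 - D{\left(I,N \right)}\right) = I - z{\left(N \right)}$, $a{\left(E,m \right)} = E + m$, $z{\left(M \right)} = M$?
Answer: $- \frac{1}{363} \approx -0.0027548$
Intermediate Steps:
$D{\left(I,N \right)} = 7 + \frac{N}{2} - \frac{I}{2}$ ($D{\left(I,N \right)} = 7 - \frac{I - N}{2} = 7 - \left(\frac{I}{2} - \frac{N}{2}\right) = 7 + \frac{N}{2} - \frac{I}{2}$)
$v = -265$ ($v = -3 + \left(\left(7 + \frac{1}{2} \left(-4\right) - \frac{1}{2}\right) \left(-48\right) - 46\right) = -3 + \left(\left(7 - 2 - \frac{1}{2}\right) \left(-48\right) - 46\right) = -3 + \left(\frac{9}{2} \left(-48\right) - 46\right) = -3 - 262 = -265$)
$\frac{1}{v + a{\left(-45 + 3,-56 \right)}} = \frac{1}{-265 + \left(\left(-45 + 3\right) - 56\right)} = \frac{1}{-265 - 98} = \frac{1}{-363} = - \frac{1}{363}$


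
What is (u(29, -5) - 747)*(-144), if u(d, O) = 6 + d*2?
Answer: 98352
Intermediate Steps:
u(d, O) = 6 + 2*d
(u(29, -5) - 747)*(-144) = ((6 + 2*29) - 747)*(-144) = ((6 + 58) - 747)*(-144) = (64 - 747)*(-144) = -683*(-144) = 98352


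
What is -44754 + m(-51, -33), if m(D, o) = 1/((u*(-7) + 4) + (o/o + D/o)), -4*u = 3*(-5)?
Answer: -38801762/867 ≈ -44754.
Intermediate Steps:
u = 15/4 (u = -3*(-5)/4 = -¼*(-15) = 15/4 ≈ 3.7500)
m(D, o) = 1/(-85/4 + D/o) (m(D, o) = 1/(((15/4)*(-7) + 4) + (o/o + D/o)) = 1/((-105/4 + 4) + (1 + D/o)) = 1/(-89/4 + (1 + D/o)) = 1/(-85/4 + D/o))
-44754 + m(-51, -33) = -44754 + 4*(-33)/(-85*(-33) + 4*(-51)) = -44754 + 4*(-33)/(2805 - 204) = -44754 + 4*(-33)/2601 = -44754 + 4*(-33)*(1/2601) = -44754 - 44/867 = -38801762/867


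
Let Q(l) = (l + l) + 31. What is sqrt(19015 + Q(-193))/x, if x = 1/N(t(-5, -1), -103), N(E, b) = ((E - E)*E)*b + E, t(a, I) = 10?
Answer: 20*sqrt(4665) ≈ 1366.0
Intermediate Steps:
Q(l) = 31 + 2*l (Q(l) = 2*l + 31 = 31 + 2*l)
N(E, b) = E (N(E, b) = (0*E)*b + E = 0*b + E = 0 + E = E)
x = 1/10 ≈ 0.10000
sqrt(19015 + Q(-193))/x = sqrt(19015 + (31 + 2*(-193)))/(1/10) = sqrt(19015 + (31 - 386))*10 = sqrt(19015 - 355)*10 = sqrt(18660)*10 = (2*sqrt(4665))*10 = 20*sqrt(4665)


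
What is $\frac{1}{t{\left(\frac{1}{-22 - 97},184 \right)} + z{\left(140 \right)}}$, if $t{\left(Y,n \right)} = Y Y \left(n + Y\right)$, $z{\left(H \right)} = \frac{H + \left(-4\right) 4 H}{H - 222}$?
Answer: $\frac{69091519}{1770314645} \approx 0.039028$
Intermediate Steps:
$z{\left(H \right)} = - \frac{15 H}{-222 + H}$ ($z{\left(H \right)} = \frac{H - 16 H}{-222 + H} = \frac{\left(-15\right) H}{-222 + H} = - \frac{15 H}{-222 + H}$)
$t{\left(Y,n \right)} = Y^{2} \left(Y + n\right)$ ($t{\left(Y,n \right)} = Y Y \left(Y + n\right) = Y^{2} \left(Y + n\right)$)
$\frac{1}{t{\left(\frac{1}{-22 - 97},184 \right)} + z{\left(140 \right)}} = \frac{1}{\left(\frac{1}{-22 - 97}\right)^{2} \left(\frac{1}{-22 - 97} + 184\right) - \frac{2100}{-222 + 140}} = \frac{1}{\left(\frac{1}{-119}\right)^{2} \left(\frac{1}{-119} + 184\right) - \frac{2100}{-82}} = \frac{1}{\left(- \frac{1}{119}\right)^{2} \left(- \frac{1}{119} + 184\right) - 2100 \left(- \frac{1}{82}\right)} = \frac{1}{\frac{1}{14161} \cdot \frac{21895}{119} + \frac{1050}{41}} = \frac{1}{\frac{21895}{1685159} + \frac{1050}{41}} = \frac{1}{\frac{1770314645}{69091519}} = \frac{69091519}{1770314645}$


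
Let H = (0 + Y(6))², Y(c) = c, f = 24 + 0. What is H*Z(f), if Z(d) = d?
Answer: 864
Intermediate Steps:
f = 24
H = 36 (H = (0 + 6)² = 6² = 36)
H*Z(f) = 36*24 = 864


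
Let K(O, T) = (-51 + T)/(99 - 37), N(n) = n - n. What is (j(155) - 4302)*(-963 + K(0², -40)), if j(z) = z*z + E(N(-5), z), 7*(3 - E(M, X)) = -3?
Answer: -8257068745/434 ≈ -1.9026e+7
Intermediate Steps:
N(n) = 0
E(M, X) = 24/7 (E(M, X) = 3 - ⅐*(-3) = 3 + 3/7 = 24/7)
j(z) = 24/7 + z² (j(z) = z*z + 24/7 = z² + 24/7 = 24/7 + z²)
K(O, T) = -51/62 + T/62 (K(O, T) = (-51 + T)/62 = (-51 + T)*(1/62) = -51/62 + T/62)
(j(155) - 4302)*(-963 + K(0², -40)) = ((24/7 + 155²) - 4302)*(-963 + (-51/62 + (1/62)*(-40))) = ((24/7 + 24025) - 4302)*(-963 + (-51/62 - 20/31)) = (168199/7 - 4302)*(-963 - 91/62) = (138085/7)*(-59797/62) = -8257068745/434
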